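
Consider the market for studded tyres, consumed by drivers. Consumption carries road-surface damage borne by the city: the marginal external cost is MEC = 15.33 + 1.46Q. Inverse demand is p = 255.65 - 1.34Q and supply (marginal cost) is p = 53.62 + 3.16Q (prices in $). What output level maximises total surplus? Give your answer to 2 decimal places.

Q* = 31.33

Social marginal benefit = demand − MEC = 240.32 - 2.80Q.
Set SMB = MC: 240.32 - 2.80Q = 53.62 + 3.16Q → Q* = 31.3255.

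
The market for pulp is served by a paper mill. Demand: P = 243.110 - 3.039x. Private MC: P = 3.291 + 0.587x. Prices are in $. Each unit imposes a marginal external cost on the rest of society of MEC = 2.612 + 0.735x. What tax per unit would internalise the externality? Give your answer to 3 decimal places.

tax = $42.591 per unit

Social marginal cost = private MC + MEC = 5.903 + 1.322x.
Set SMC = demand: 5.903 + 1.322x = 243.110 - 3.039x → x* = 54.3928.
The Pigouvian tax equals MEC at x*: 2.612 + 0.735×54.3928 = 42.5907.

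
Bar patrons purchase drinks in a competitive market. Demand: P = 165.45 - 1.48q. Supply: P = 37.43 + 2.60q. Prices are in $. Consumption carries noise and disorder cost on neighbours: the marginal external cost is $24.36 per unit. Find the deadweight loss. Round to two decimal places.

DWL = $72.72

Market equilibrium (private): 37.43 + 2.60q = 165.45 - 1.48q → q_m = 31.3775.
Social marginal benefit = demand − MEC = 141.09 - 1.48q.
Set SMB = MC: 141.09 - 1.48q = 37.43 + 2.60q → q* = 25.4069.
The welfare-loss triangle has base |q_m − q*| and height MEC(q_m) (the vertical gap between SMB and MC is zero at q* and MEC at q_m).
DWL = ½ × 5.9706 × 24.3600 = 72.7219.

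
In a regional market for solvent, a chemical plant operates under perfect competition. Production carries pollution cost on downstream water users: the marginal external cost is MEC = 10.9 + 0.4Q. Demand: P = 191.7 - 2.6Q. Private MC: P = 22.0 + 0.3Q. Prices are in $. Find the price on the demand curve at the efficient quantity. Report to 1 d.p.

P = $66.6

Social marginal cost = private MC + MEC = 32.9 + 0.7Q.
Set SMC = demand: 32.9 + 0.7Q = 191.7 - 2.6Q → Q* = 48.1212.
Consumer price on the demand curve at Q*: 191.7 − 2.6×48.1212 = 66.5849.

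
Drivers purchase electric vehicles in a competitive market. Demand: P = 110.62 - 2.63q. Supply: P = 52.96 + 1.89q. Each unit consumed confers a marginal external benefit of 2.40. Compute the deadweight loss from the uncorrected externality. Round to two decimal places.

DWL = 0.64

Market equilibrium (private): 52.96 + 1.89q = 110.62 - 2.63q → q_m = 12.7566.
Social marginal benefit = demand + MEB = 113.02 - 2.63q.
Set SMB = MC: 113.02 - 2.63q = 52.96 + 1.89q → q* = 13.2876.
The welfare-loss triangle has base |q_m − q*| and height MEB(q_m) (the vertical gap between SMB and MC is zero at q* and MEB at q_m).
DWL = ½ × 0.5310 × 2.4000 = 0.6372.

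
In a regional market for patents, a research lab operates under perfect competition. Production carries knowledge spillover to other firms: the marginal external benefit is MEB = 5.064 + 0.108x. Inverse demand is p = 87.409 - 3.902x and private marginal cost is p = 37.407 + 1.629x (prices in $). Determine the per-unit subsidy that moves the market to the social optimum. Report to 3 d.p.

Social marginal cost = private MC − MEB = 32.343 + 1.521x.
Set SMC = demand: 32.343 + 1.521x = 87.409 - 3.902x → x* = 10.1542.
The Pigouvian subsidy equals MEB at x*: 5.064 + 0.108×10.1542 = 6.1607.

subsidy = $6.161 per unit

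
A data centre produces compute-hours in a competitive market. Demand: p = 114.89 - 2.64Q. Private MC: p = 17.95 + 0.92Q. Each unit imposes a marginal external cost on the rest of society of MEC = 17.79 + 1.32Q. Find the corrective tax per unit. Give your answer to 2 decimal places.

Social marginal cost = private MC + MEC = 35.74 + 2.24Q.
Set SMC = demand: 35.74 + 2.24Q = 114.89 - 2.64Q → Q* = 16.2193.
The Pigouvian tax equals MEC at Q*: 17.79 + 1.32×16.2193 = 39.1995.

tax = 39.20 per unit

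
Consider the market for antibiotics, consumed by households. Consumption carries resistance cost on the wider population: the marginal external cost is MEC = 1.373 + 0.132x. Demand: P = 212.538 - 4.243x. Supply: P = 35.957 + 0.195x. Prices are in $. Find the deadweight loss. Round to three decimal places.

Market equilibrium (private): 35.957 + 0.195x = 212.538 - 4.243x → x_m = 39.7884.
Social marginal benefit = demand − MEC = 211.165 - 4.375x.
Set SMB = MC: 211.165 - 4.375x = 35.957 + 0.195x → x* = 38.3387.
The loss is the area between SMB and MC from x* to x_m; with linear curves that's a triangle of height MEC(x_m).
DWL = ½ × 1.4497 × 6.6251 = 4.8022.

DWL = $4.802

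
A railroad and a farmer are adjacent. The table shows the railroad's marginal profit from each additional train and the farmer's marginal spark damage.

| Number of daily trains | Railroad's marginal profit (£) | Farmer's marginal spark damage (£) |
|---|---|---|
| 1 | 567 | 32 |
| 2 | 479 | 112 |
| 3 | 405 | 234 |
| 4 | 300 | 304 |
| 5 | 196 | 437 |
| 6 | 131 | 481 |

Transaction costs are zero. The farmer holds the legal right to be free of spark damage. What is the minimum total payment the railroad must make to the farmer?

£378

Efficient level: marginal profit ≥ marginal spark damage through level 3, so k* = 3.
With the farmer holding the right, the railroad must at least compensate total damage at k*: 32 + 112 + 234 = 378.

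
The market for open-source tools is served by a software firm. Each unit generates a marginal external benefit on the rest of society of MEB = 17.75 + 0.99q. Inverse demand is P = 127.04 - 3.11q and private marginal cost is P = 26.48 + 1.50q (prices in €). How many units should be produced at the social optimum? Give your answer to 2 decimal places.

q* = 32.68

Social marginal cost = private MC − MEB = 8.73 + 0.51q.
Set SMC = demand: 8.73 + 0.51q = 127.04 - 3.11q → q* = 32.6823.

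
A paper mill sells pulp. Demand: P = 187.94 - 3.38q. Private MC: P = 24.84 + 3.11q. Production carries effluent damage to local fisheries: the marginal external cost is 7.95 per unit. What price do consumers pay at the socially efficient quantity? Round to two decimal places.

Social marginal cost = private MC + MEC = 32.79 + 3.11q.
Set SMC = demand: 32.79 + 3.11q = 187.94 - 3.38q → q* = 23.9060.
Consumer price on the demand curve at q*: 187.94 − 3.38×23.9060 = 107.1377.

P = 107.14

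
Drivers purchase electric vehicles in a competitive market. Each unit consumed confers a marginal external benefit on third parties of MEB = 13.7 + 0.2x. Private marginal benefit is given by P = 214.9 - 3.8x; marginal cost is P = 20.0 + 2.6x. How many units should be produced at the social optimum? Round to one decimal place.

x* = 33.6

Social marginal benefit = demand + MEB = 228.6 - 3.6x.
Set SMB = MC: 228.6 - 3.6x = 20.0 + 2.6x → x* = 33.6452.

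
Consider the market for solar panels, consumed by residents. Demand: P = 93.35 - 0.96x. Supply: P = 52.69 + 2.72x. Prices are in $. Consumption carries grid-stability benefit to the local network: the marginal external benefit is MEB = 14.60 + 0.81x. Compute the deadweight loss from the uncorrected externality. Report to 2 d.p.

Market equilibrium (private): 52.69 + 2.72x = 93.35 - 0.96x → x_m = 11.0489.
Social marginal benefit = demand + MEB = 107.95 - 0.15x.
Set SMB = MC: 107.95 - 0.15x = 52.69 + 2.72x → x* = 19.2544.
Between x* and x_m the wedge SMB − MC runs linearly from 0 to MEB(x_m), so the loss is a triangle.
DWL = ½ × 8.2055 × 23.5496 = 96.6181.

DWL = $96.62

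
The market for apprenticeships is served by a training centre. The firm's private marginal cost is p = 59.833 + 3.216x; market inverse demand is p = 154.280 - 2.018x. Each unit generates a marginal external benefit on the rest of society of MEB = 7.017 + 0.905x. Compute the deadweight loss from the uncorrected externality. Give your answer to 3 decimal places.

Market equilibrium (private): 59.833 + 3.216x = 154.280 - 2.018x → x_m = 18.0449.
Social marginal cost = private MC − MEB = 52.816 + 2.311x.
Set SMC = demand: 52.816 + 2.311x = 154.280 - 2.018x → x* = 23.4382.
The welfare-loss triangle has base |x_m − x*| and height MEB(x_m) (the vertical gap between SMC and demand is zero at x* and MEB at x_m).
DWL = ½ × 5.3933 × 23.3476 = 62.9603.

DWL = 62.960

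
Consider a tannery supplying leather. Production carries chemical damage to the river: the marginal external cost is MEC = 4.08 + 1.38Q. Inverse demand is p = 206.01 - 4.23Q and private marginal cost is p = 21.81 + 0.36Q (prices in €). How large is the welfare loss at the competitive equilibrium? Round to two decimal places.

DWL = €296.11

Market equilibrium (private): 21.81 + 0.36Q = 206.01 - 4.23Q → Q_m = 40.1307.
Social marginal cost = private MC + MEC = 25.89 + 1.74Q.
Set SMC = demand: 25.89 + 1.74Q = 206.01 - 4.23Q → Q* = 30.1709.
Height of the DWL triangle at Q_m is SMC(Q_m) − demand(Q_m) = MEC(Q_m) = 59.4604.
DWL = ½ × 9.9598 × 59.4604 = 296.1068.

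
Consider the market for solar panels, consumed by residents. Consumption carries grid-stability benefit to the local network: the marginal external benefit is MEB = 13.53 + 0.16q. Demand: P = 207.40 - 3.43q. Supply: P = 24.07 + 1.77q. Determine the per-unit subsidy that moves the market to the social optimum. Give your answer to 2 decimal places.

Social marginal benefit = demand + MEB = 220.93 - 3.27q.
Set SMB = MC: 220.93 - 3.27q = 24.07 + 1.77q → q* = 39.0595.
The Pigouvian subsidy equals MEB at q*: 13.53 + 0.16×39.0595 = 19.7795.

subsidy = 19.78 per unit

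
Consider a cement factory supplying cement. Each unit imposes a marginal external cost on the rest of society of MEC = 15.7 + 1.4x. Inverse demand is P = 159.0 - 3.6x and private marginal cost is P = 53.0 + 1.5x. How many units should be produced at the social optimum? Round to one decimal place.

x* = 13.9

Social marginal cost = private MC + MEC = 68.7 + 2.9x.
Set SMC = demand: 68.7 + 2.9x = 159.0 - 3.6x → x* = 13.8923.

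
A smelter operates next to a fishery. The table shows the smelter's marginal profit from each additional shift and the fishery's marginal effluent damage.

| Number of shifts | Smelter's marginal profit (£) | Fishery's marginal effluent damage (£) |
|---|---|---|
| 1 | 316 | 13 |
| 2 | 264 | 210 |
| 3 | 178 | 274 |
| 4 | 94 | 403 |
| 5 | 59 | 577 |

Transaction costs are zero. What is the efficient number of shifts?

2

Bargaining reaches the level where marginal profit last exceeds marginal effluent damage.
That holds through level 2 (264 ≥ 210) but not at 3 (178 < 274).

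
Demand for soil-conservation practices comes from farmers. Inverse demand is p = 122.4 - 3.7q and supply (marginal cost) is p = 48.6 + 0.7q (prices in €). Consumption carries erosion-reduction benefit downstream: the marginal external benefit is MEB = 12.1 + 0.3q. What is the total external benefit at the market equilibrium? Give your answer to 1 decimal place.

€245.1

Market equilibrium (private): 48.6 + 0.7q = 122.4 - 3.7q → q_m = 16.7727.
Total external benefit = ∫₀^{q_m} (12.1 + 0.3q) dq = 12.1×16.7727 + ½×0.3×16.7727² = 245.1482.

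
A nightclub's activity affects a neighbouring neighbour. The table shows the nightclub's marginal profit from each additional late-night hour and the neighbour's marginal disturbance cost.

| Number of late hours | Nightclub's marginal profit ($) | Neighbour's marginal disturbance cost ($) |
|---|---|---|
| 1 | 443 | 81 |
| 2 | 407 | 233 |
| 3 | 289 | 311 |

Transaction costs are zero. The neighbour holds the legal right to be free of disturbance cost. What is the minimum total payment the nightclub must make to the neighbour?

$314

Efficient level: marginal profit ≥ marginal disturbance cost through level 2, so k* = 2.
With the neighbour holding the right, the nightclub must at least compensate total damage at k*: 81 + 233 = 314.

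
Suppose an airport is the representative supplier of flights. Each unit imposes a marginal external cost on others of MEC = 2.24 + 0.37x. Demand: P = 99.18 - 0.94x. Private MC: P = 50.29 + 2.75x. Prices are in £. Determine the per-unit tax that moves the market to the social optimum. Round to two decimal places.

Social marginal cost = private MC + MEC = 52.53 + 3.12x.
Set SMC = demand: 52.53 + 3.12x = 99.18 - 0.94x → x* = 11.4901.
The Pigouvian tax equals MEC at x*: 2.24 + 0.37×11.4901 = 6.4913.

tax = £6.49 per unit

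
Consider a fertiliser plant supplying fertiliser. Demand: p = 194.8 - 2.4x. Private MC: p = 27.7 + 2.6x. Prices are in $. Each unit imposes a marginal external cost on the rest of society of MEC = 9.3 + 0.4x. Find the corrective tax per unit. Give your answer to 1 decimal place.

tax = $21.0 per unit

Social marginal cost = private MC + MEC = 37.0 + 3.0x.
Set SMC = demand: 37.0 + 3.0x = 194.8 - 2.4x → x* = 29.2222.
The Pigouvian tax equals MEC at x*: 9.3 + 0.4×29.2222 = 20.9889.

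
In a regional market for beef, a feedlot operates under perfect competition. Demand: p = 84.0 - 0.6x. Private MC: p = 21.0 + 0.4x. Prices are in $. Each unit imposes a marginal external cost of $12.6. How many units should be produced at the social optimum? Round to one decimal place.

x* = 50.4

Social marginal cost = private MC + MEC = 33.6 + 0.4x.
Set SMC = demand: 33.6 + 0.4x = 84.0 - 0.6x → x* = 50.4000.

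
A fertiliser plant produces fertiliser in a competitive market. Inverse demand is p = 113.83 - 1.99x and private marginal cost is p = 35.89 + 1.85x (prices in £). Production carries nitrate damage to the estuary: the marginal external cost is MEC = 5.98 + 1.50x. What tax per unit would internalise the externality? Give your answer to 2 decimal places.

tax = £26.19 per unit

Social marginal cost = private MC + MEC = 41.87 + 3.35x.
Set SMC = demand: 41.87 + 3.35x = 113.83 - 1.99x → x* = 13.4757.
The Pigouvian tax equals MEC at x*: 5.98 + 1.50×13.4757 = 26.1936.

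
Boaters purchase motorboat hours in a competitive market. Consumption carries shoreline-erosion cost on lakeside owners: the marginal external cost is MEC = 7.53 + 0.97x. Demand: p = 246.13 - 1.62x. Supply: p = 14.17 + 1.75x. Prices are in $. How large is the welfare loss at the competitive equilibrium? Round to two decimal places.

Market equilibrium (private): 14.17 + 1.75x = 246.13 - 1.62x → x_m = 68.8309.
Social marginal benefit = demand − MEC = 238.60 - 2.59x.
Set SMB = MC: 238.60 - 2.59x = 14.17 + 1.75x → x* = 51.7120.
Height of the DWL triangle at x_m is MC(x_m) − SMB(x_m) = MEC(x_m) = 74.2959.
DWL = ½ × 17.1189 × 74.2959 = 635.9320.

DWL = $635.93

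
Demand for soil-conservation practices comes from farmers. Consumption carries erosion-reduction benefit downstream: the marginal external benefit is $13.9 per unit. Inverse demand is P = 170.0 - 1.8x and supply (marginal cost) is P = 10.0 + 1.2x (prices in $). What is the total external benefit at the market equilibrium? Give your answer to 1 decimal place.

$741.3

Market equilibrium (private): 10.0 + 1.2x = 170.0 - 1.8x → x_m = 53.3333.
Total external benefit = MEB × x_m = 13.9 × 53.3333 = 741.3329.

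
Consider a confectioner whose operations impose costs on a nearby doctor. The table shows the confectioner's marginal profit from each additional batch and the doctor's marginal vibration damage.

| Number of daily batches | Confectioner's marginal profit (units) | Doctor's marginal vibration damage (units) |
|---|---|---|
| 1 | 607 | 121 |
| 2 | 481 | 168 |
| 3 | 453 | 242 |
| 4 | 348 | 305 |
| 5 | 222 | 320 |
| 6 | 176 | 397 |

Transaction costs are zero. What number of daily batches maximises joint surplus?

Bargaining reaches the level where marginal profit last exceeds marginal vibration damage.
That holds through level 4 (348 ≥ 305) but not at 5 (222 < 320).

4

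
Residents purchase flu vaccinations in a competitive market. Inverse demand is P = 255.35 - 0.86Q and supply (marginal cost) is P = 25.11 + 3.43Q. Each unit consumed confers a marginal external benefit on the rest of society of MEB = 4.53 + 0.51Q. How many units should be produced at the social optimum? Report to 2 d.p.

Social marginal benefit = demand + MEB = 259.88 - 0.35Q.
Set SMB = MC: 259.88 - 0.35Q = 25.11 + 3.43Q → Q* = 62.1085.

Q* = 62.11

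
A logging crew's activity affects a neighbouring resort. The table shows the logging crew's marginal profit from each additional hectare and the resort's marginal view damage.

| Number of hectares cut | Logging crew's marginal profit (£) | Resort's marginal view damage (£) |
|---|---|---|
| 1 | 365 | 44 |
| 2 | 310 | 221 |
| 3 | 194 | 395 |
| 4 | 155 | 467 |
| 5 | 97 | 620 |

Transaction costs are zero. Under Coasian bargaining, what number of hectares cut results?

Bargaining reaches the level where marginal profit last exceeds marginal view damage.
That holds through level 2 (310 ≥ 221) but not at 3 (194 < 395).

2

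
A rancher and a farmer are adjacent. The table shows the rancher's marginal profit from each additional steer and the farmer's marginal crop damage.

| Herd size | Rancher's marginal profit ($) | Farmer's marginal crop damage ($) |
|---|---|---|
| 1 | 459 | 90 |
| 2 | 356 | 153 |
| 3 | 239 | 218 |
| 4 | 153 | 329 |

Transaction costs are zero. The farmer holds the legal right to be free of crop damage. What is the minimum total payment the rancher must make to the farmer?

$461

Efficient level: marginal profit ≥ marginal crop damage through level 3, so k* = 3.
With the farmer holding the right, the rancher must at least compensate total damage at k*: 90 + 153 + 218 = 461.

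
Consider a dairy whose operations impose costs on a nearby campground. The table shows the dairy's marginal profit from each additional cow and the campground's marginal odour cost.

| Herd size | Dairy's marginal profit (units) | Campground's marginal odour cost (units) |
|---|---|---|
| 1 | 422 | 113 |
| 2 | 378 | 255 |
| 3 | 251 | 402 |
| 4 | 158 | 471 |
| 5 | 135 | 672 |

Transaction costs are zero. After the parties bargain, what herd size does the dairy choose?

Bargaining reaches the level where marginal profit last exceeds marginal odour cost.
That holds through level 2 (378 ≥ 255) but not at 3 (251 < 402).

2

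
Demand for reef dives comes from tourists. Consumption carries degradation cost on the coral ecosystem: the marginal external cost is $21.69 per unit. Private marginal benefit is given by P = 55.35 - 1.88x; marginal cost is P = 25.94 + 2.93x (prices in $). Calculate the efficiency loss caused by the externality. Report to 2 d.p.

Market equilibrium (private): 25.94 + 2.93x = 55.35 - 1.88x → x_m = 6.1143.
Social marginal benefit = demand − MEC = 33.66 - 1.88x.
Set SMB = MC: 33.66 - 1.88x = 25.94 + 2.93x → x* = 1.6050.
Height of the DWL triangle at x_m is MC(x_m) − SMB(x_m) = MEC(x_m) = 21.6900.
DWL = ½ × 4.5093 × 21.6900 = 48.9034.

DWL = $48.90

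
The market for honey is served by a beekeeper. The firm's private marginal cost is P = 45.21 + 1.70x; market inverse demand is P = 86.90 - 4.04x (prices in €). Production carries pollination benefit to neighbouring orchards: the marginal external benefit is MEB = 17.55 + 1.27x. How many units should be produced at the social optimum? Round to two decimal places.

x* = 13.25

Social marginal cost = private MC − MEB = 27.66 + 0.43x.
Set SMC = demand: 27.66 + 0.43x = 86.90 - 4.04x → x* = 13.2528.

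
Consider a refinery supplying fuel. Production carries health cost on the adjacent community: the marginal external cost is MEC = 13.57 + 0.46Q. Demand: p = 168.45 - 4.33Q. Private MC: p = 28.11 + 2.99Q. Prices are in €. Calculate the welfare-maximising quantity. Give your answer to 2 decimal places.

Q* = 16.29

Social marginal cost = private MC + MEC = 41.68 + 3.45Q.
Set SMC = demand: 41.68 + 3.45Q = 168.45 - 4.33Q → Q* = 16.2943.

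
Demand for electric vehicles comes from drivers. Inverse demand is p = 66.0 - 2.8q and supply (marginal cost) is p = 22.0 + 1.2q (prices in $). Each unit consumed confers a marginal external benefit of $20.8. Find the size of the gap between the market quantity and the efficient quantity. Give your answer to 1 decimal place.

Market equilibrium (private): 22.0 + 1.2q = 66.0 - 2.8q → q_m = 11.0000.
Social marginal benefit = demand + MEB = 86.8 - 2.8q.
Set SMB = MC: 86.8 - 2.8q = 22.0 + 1.2q → q* = 16.2000.
Gap = |11.0000 − 16.2000| = 5.2000.

5.2 units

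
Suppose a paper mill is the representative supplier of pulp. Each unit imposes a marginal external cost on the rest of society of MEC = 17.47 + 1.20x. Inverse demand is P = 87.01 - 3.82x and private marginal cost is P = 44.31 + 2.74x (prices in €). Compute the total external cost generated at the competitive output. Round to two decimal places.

Market equilibrium (private): 44.31 + 2.74x = 87.01 - 3.82x → x_m = 6.5091.
Total external cost = ∫₀^{x_m} (17.47 + 1.20x) dx = 17.47×6.5091 + ½×1.20×6.5091² = 139.1350.

€139.14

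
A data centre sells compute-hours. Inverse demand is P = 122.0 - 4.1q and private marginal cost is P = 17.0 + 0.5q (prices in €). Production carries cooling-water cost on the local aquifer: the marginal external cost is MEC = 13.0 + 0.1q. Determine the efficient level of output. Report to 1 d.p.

Social marginal cost = private MC + MEC = 30.0 + 0.6q.
Set SMC = demand: 30.0 + 0.6q = 122.0 - 4.1q → q* = 19.5745.

q* = 19.6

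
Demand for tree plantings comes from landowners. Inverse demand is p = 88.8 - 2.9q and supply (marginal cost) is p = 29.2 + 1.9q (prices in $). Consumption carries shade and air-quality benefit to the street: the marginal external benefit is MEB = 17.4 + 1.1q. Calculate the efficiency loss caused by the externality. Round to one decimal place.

Market equilibrium (private): 29.2 + 1.9q = 88.8 - 2.9q → q_m = 12.4167.
Social marginal benefit = demand + MEB = 106.2 - 1.8q.
Set SMB = MC: 106.2 - 1.8q = 29.2 + 1.9q → q* = 20.8108.
The welfare-loss triangle has base |q_m − q*| and height MEB(q_m) (the vertical gap between SMB and MC is zero at q* and MEB at q_m).
DWL = ½ × 8.3941 × 31.0583 = 130.3532.

DWL = $130.4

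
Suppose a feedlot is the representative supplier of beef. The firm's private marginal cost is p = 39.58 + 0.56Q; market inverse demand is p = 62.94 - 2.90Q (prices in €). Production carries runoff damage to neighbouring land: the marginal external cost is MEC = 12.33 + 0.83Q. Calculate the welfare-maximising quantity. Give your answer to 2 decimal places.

Q* = 2.57

Social marginal cost = private MC + MEC = 51.91 + 1.39Q.
Set SMC = demand: 51.91 + 1.39Q = 62.94 - 2.90Q → Q* = 2.5711.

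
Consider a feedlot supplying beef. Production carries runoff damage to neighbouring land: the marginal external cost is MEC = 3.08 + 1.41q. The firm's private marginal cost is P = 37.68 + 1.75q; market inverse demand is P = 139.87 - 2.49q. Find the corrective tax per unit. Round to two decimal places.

tax = 27.81 per unit

Social marginal cost = private MC + MEC = 40.76 + 3.16q.
Set SMC = demand: 40.76 + 3.16q = 139.87 - 2.49q → q* = 17.5416.
The Pigouvian tax equals MEC at q*: 3.08 + 1.41×17.5416 = 27.8137.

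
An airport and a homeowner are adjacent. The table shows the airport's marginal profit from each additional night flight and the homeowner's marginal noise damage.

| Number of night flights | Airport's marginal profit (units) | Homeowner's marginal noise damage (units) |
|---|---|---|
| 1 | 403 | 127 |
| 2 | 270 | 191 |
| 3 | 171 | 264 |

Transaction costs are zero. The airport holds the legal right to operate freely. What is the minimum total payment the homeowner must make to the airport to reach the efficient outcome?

Left alone the airport would choose level 3 (marginal profit stays positive).
Efficient level: k* = 2 (marginal profit ≥ marginal noise damage through 2).
The homeowner must at least cover the airport's forgone profit from cutting 3→2: 171 = 171.

171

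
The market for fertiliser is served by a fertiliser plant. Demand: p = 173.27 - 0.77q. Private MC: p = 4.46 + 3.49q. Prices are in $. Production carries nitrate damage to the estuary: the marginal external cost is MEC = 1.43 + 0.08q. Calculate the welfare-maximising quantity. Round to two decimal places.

Social marginal cost = private MC + MEC = 5.89 + 3.57q.
Set SMC = demand: 5.89 + 3.57q = 173.27 - 0.77q → q* = 38.5668.

q* = 38.57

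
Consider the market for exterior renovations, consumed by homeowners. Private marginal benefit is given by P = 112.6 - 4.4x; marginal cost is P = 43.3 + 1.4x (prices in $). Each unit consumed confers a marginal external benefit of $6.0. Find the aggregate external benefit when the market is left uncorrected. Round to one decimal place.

$71.7

Market equilibrium (private): 43.3 + 1.4x = 112.6 - 4.4x → x_m = 11.9483.
Total external benefit = MEB × x_m = 6.0 × 11.9483 = 71.6898.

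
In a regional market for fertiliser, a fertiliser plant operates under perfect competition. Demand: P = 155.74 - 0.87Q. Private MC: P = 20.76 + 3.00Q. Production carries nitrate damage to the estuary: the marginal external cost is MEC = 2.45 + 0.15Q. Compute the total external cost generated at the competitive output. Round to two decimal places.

Market equilibrium (private): 20.76 + 3.00Q = 155.74 - 0.87Q → Q_m = 34.8786.
Total external cost = ∫₀^{Q_m} (2.45 + 0.15Q) dQ = 2.45×34.8786 + ½×0.15×34.8786² = 176.6913.

176.69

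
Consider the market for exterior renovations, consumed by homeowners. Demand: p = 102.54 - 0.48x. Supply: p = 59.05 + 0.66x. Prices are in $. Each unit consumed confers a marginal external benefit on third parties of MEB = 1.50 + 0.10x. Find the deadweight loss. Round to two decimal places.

DWL = $13.58

Market equilibrium (private): 59.05 + 0.66x = 102.54 - 0.48x → x_m = 38.1491.
Social marginal benefit = demand + MEB = 104.04 - 0.38x.
Set SMB = MC: 104.04 - 0.38x = 59.05 + 0.66x → x* = 43.2596.
Height of the DWL triangle at x_m is SMB(x_m) − MC(x_m) = MEB(x_m) = 5.3149.
DWL = ½ × 5.1105 × 5.3149 = 13.5809.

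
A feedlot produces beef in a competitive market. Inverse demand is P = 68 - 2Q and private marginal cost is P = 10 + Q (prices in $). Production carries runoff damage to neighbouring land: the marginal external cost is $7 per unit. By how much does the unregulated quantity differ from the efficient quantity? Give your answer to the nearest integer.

2 units

Market equilibrium (private): 10 + Q = 68 - 2Q → Q_m = 19.3333.
Social marginal cost = private MC + MEC = 17 + Q.
Set SMC = demand: 17 + Q = 68 - 2Q → Q* = 17.0000.
Gap = |19.3333 − 17.0000| = 2.3333.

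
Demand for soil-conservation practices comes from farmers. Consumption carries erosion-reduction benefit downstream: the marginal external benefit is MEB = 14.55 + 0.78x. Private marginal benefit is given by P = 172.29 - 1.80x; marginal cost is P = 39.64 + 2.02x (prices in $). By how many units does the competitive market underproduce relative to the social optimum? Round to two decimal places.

13.70 units

Market equilibrium (private): 39.64 + 2.02x = 172.29 - 1.80x → x_m = 34.7251.
Social marginal benefit = demand + MEB = 186.84 - 1.02x.
Set SMB = MC: 186.84 - 1.02x = 39.64 + 2.02x → x* = 48.4211.
Gap = |34.7251 − 48.4211| = 13.6960.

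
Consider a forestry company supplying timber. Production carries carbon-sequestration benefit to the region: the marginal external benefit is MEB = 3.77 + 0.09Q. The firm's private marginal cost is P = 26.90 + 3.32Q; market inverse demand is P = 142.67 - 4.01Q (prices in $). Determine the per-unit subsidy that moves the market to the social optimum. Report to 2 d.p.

Social marginal cost = private MC − MEB = 23.13 + 3.23Q.
Set SMC = demand: 23.13 + 3.23Q = 142.67 - 4.01Q → Q* = 16.5110.
The Pigouvian subsidy equals MEB at Q*: 3.77 + 0.09×16.5110 = 5.2560.

subsidy = $5.26 per unit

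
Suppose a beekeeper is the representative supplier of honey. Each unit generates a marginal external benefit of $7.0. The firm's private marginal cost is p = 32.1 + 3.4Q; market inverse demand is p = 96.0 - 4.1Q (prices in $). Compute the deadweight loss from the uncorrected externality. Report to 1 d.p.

DWL = $3.3

Market equilibrium (private): 32.1 + 3.4Q = 96.0 - 4.1Q → Q_m = 8.5200.
Social marginal cost = private MC − MEB = 25.1 + 3.4Q.
Set SMC = demand: 25.1 + 3.4Q = 96.0 - 4.1Q → Q* = 9.4533.
Between Q* and Q_m the wedge demand − SMC runs linearly from 0 to MEB(Q_m), so the loss is a triangle.
DWL = ½ × 0.9333 × 7.0000 = 3.2666.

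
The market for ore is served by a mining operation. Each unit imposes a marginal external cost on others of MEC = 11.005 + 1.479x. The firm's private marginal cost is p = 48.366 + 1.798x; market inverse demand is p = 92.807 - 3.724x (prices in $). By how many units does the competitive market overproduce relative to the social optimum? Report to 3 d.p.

Market equilibrium (private): 48.366 + 1.798x = 92.807 - 3.724x → x_m = 8.0480.
Social marginal cost = private MC + MEC = 59.371 + 3.277x.
Set SMC = demand: 59.371 + 3.277x = 92.807 - 3.724x → x* = 4.7759.
Gap = |8.0480 − 4.7759| = 3.2721.

3.272 units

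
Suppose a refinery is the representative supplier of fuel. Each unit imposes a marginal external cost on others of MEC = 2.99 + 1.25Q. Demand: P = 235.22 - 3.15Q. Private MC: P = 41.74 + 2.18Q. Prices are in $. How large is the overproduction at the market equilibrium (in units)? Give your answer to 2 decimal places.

Market equilibrium (private): 41.74 + 2.18Q = 235.22 - 3.15Q → Q_m = 36.3002.
Social marginal cost = private MC + MEC = 44.73 + 3.43Q.
Set SMC = demand: 44.73 + 3.43Q = 235.22 - 3.15Q → Q* = 28.9498.
Gap = |36.3002 − 28.9498| = 7.3504.

7.35 units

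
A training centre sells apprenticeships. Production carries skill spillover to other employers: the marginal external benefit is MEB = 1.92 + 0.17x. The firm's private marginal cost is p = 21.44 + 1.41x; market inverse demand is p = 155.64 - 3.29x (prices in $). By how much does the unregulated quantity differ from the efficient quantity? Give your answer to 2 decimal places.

Market equilibrium (private): 21.44 + 1.41x = 155.64 - 3.29x → x_m = 28.5532.
Social marginal cost = private MC − MEB = 19.52 + 1.24x.
Set SMC = demand: 19.52 + 1.24x = 155.64 - 3.29x → x* = 30.0486.
Gap = |28.5532 − 30.0486| = 1.4954.

1.50 units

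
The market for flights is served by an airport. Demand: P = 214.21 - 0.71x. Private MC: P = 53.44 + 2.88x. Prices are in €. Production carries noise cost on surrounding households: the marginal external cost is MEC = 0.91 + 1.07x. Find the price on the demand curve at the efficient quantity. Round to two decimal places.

P = €189.85

Social marginal cost = private MC + MEC = 54.35 + 3.95x.
Set SMC = demand: 54.35 + 3.95x = 214.21 - 0.71x → x* = 34.3047.
Consumer price on the demand curve at x*: 214.21 − 0.71×34.3047 = 189.8537.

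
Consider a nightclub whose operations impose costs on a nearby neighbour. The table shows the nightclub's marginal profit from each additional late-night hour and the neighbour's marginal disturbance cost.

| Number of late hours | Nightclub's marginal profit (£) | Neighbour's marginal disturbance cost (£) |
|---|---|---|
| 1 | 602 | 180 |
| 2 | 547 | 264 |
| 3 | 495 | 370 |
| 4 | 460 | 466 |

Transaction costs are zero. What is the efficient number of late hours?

3

Bargaining reaches the level where marginal profit last exceeds marginal disturbance cost.
That holds through level 3 (495 ≥ 370) but not at 4 (460 < 466).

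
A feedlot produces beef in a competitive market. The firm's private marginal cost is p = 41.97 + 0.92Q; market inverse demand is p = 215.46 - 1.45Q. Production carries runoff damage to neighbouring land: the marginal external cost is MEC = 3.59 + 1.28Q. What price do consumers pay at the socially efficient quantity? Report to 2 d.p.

Social marginal cost = private MC + MEC = 45.56 + 2.20Q.
Set SMC = demand: 45.56 + 2.20Q = 215.46 - 1.45Q → Q* = 46.5479.
Consumer price on the demand curve at Q*: 215.46 − 1.45×46.5479 = 147.9655.

P = 147.97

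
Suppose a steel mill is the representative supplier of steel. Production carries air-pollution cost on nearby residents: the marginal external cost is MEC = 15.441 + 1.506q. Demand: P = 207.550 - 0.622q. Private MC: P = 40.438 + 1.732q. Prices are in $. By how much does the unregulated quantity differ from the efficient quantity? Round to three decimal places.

31.698 units

Market equilibrium (private): 40.438 + 1.732q = 207.550 - 0.622q → q_m = 70.9907.
Social marginal cost = private MC + MEC = 55.879 + 3.238q.
Set SMC = demand: 55.879 + 3.238q = 207.550 - 0.622q → q* = 39.2930.
Gap = |70.9907 − 39.2930| = 31.6977.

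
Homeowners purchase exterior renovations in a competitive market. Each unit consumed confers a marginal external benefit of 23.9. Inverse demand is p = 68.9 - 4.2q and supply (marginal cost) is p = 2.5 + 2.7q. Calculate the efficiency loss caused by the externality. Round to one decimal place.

DWL = 41.4

Market equilibrium (private): 2.5 + 2.7q = 68.9 - 4.2q → q_m = 9.6232.
Social marginal benefit = demand + MEB = 92.8 - 4.2q.
Set SMB = MC: 92.8 - 4.2q = 2.5 + 2.7q → q* = 13.0870.
The welfare-loss triangle has base |q_m − q*| and height MEB(q_m) (the vertical gap between SMB and MC is zero at q* and MEB at q_m).
DWL = ½ × 3.4638 × 23.9000 = 41.3924.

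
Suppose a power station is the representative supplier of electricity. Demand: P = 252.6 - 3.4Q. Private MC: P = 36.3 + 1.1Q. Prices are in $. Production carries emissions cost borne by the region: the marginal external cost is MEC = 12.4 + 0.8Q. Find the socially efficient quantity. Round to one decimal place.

Q* = 38.5

Social marginal cost = private MC + MEC = 48.7 + 1.9Q.
Set SMC = demand: 48.7 + 1.9Q = 252.6 - 3.4Q → Q* = 38.4717.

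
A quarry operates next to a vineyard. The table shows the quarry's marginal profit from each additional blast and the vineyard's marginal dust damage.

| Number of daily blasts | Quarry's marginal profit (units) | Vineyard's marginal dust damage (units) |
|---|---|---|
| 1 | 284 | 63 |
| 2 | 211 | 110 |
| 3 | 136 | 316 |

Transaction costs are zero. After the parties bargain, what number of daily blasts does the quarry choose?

2

Bargaining reaches the level where marginal profit last exceeds marginal dust damage.
That holds through level 2 (211 ≥ 110) but not at 3 (136 < 316).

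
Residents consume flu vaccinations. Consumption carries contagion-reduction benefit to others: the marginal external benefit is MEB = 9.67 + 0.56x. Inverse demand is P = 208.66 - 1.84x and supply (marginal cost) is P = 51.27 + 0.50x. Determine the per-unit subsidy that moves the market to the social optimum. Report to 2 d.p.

Social marginal benefit = demand + MEB = 218.33 - 1.28x.
Set SMB = MC: 218.33 - 1.28x = 51.27 + 0.50x → x* = 93.8539.
The Pigouvian subsidy equals MEB at x*: 9.67 + 0.56×93.8539 = 62.2282.

subsidy = 62.23 per unit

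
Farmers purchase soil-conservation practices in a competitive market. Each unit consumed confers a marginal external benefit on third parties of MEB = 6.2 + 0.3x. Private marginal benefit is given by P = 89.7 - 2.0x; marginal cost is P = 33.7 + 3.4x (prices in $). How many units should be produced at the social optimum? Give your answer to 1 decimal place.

x* = 12.2

Social marginal benefit = demand + MEB = 95.9 - 1.7x.
Set SMB = MC: 95.9 - 1.7x = 33.7 + 3.4x → x* = 12.1961.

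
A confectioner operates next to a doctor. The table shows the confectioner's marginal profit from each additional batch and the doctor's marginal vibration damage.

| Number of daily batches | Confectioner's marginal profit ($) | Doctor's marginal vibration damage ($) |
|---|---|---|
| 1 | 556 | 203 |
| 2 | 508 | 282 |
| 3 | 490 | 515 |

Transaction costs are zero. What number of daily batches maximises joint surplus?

2

Bargaining reaches the level where marginal profit last exceeds marginal vibration damage.
That holds through level 2 (508 ≥ 282) but not at 3 (490 < 515).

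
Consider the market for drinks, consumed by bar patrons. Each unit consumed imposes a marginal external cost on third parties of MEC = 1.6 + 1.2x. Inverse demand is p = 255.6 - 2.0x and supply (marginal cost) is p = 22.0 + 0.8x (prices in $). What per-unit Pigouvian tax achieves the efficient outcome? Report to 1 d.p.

Social marginal benefit = demand − MEC = 254.0 - 3.2x.
Set SMB = MC: 254.0 - 3.2x = 22.0 + 0.8x → x* = 58.0000.
The Pigouvian tax equals MEC at x*: 1.6 + 1.2×58.0000 = 71.2000.

tax = $71.2 per unit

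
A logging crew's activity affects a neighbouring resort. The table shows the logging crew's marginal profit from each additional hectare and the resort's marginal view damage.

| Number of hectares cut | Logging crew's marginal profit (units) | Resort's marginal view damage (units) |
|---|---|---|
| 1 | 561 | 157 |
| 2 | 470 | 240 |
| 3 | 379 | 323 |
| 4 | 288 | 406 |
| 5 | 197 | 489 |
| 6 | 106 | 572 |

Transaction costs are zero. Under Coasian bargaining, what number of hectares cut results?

3

Bargaining reaches the level where marginal profit last exceeds marginal view damage.
That holds through level 3 (379 ≥ 323) but not at 4 (288 < 406).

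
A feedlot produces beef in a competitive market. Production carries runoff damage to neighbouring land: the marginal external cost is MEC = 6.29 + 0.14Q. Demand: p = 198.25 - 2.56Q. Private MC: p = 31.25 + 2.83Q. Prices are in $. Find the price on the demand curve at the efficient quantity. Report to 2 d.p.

P = $123.85

Social marginal cost = private MC + MEC = 37.54 + 2.97Q.
Set SMC = demand: 37.54 + 2.97Q = 198.25 - 2.56Q → Q* = 29.0615.
Consumer price on the demand curve at Q*: 198.25 − 2.56×29.0615 = 123.8526.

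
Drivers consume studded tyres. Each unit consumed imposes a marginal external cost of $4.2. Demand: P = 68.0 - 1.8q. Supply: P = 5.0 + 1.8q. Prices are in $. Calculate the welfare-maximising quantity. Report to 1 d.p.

q* = 16.3

Social marginal benefit = demand − MEC = 63.8 - 1.8q.
Set SMB = MC: 63.8 - 1.8q = 5.0 + 1.8q → q* = 16.3333.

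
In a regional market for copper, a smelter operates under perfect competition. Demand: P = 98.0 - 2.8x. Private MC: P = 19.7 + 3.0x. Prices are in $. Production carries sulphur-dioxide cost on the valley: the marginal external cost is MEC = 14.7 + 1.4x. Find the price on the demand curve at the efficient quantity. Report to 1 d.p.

P = $73.3

Social marginal cost = private MC + MEC = 34.4 + 4.4x.
Set SMC = demand: 34.4 + 4.4x = 98.0 - 2.8x → x* = 8.8333.
Consumer price on the demand curve at x*: 98.0 − 2.8×8.8333 = 73.2668.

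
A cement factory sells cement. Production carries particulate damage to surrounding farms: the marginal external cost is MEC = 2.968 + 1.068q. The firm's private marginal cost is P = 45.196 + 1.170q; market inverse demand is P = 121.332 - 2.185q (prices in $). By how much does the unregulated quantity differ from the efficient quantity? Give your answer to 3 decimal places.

6.151 units

Market equilibrium (private): 45.196 + 1.170q = 121.332 - 2.185q → q_m = 22.6933.
Social marginal cost = private MC + MEC = 48.164 + 2.238q.
Set SMC = demand: 48.164 + 2.238q = 121.332 - 2.185q → q* = 16.5426.
Gap = |22.6933 − 16.5426| = 6.1507.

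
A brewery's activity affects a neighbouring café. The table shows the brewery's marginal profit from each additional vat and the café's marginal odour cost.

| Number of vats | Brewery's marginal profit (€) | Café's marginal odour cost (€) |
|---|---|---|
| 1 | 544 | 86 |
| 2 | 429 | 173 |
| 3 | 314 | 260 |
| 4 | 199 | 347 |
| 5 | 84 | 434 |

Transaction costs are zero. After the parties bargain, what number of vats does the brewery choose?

Bargaining reaches the level where marginal profit last exceeds marginal odour cost.
That holds through level 3 (314 ≥ 260) but not at 4 (199 < 347).

3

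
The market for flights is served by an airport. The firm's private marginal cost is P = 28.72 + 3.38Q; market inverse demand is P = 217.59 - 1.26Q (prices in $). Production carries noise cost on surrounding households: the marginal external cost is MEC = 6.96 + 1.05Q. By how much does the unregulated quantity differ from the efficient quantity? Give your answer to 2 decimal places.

Market equilibrium (private): 28.72 + 3.38Q = 217.59 - 1.26Q → Q_m = 40.7047.
Social marginal cost = private MC + MEC = 35.68 + 4.43Q.
Set SMC = demand: 35.68 + 4.43Q = 217.59 - 1.26Q → Q* = 31.9701.
Gap = |40.7047 − 31.9701| = 8.7346.

8.73 units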